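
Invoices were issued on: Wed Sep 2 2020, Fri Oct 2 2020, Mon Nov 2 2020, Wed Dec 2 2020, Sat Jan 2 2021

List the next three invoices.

Tue Feb 2 2021, Tue Mar 2 2021, Fri Apr 2 2021

Each date is the 2nd; the gaps (30, 31, 30, 31) track the month lengths.
The rule is the 2nd of each month.
Next: February 2021 → Tue Feb 2 2021.
March 2021: Tue Mar 2 2021.
April 2021: Fri Apr 2 2021.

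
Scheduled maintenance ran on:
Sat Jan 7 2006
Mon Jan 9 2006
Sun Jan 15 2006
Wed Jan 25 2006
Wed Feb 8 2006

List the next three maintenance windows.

Gaps: 2, 6, 10, 14 days — each gap is 4 larger than the previous one.
Next gap: 18 days. Wed Feb 8 2006 + 18 days = Sun Feb 26 2006.
Next gap: 22 days. Sun Feb 26 2006 + 22 days = Mon Mar 20 2006.
Next gap: 26 days. Mon Mar 20 2006 + 26 days = Sat Apr 15 2006.

Sun Feb 26 2006, Mon Mar 20 2006, Sat Apr 15 2006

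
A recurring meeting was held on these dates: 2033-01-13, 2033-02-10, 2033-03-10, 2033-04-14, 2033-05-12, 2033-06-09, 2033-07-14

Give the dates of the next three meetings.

2033-08-11, 2033-09-08, 2033-10-13

All dates are Thursdays, 28, 28, 35, 28, 28, 35 days apart.
Specifically, the 2nd Thursday of each month.
2nd Thursday of August 2033: 2033-08-11.
September 2033 — 2nd Thursday is 2033-09-08.
2nd Thursday of October 2033: 2033-10-13.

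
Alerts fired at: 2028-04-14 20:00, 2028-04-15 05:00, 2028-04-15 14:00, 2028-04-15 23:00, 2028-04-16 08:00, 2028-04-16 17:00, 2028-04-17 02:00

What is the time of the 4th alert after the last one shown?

2028-04-18 14:00

Gaps: 9, 9, 9, 9, 9, 9 hours — each event is 9 hours after the previous one.
2028-04-17 02:00 + 9 h = 2028-04-17 11:00.
2028-04-17 11:00 + 9 h = 2028-04-17 20:00.
2028-04-17 20:00 + 9 h = 2028-04-18 05:00.
2028-04-18 05:00 + 9 h = 2028-04-18 14:00.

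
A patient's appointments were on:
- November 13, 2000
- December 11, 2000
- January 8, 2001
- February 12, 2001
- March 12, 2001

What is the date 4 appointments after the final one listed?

Gaps: 28, 28, 35, 28 days — a mix of 28 and 35. Every date is a Monday.
Each is the 2nd Monday of its month.
April 2001 — 2nd Monday is April 9, 2001.
2nd Monday of May 2001: May 14, 2001.
2nd Monday of June 2001: June 11, 2001.
2nd Monday of July 2001: July 9, 2001.

July 9, 2001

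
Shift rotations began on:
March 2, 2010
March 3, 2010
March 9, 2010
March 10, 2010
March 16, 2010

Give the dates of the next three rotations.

The gap pattern 1, 6, 1, 6 repeats every 2 events.
These are the Tuesdays and Wednesdays of each week.
The following Wednesday is March 17, 2010.
Next Tuesday: March 23, 2010.
Next Wednesday: March 24, 2010.

March 17, 2010; March 23, 2010; March 24, 2010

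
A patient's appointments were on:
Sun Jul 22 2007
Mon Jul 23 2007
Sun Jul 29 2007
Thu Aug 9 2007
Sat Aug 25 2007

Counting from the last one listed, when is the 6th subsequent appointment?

Thu Mar 13 2008

Intervals are 1, 6, 11, 16 days — an arithmetic progression with common difference 5.
Next gap: 21 days. Sat Aug 25 2007 + 21 days = Sat Sep 15 2007.
Next gap: 26 days. Sat Sep 15 2007 + 26 days = Thu Oct 11 2007.
Next gap: 31 days. Thu Oct 11 2007 + 31 days = Sun Nov 11 2007.
Next gap: 36 days. Sun Nov 11 2007 + 36 days = Mon Dec 17 2007.
Next gap: 41 days. Mon Dec 17 2007 + 41 days = Sun Jan 27 2008.
Next gap: 46 days. Sun Jan 27 2008 + 46 days = Thu Mar 13 2008.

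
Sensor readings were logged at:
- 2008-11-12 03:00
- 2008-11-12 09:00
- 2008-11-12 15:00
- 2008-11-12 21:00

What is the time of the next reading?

The interval is a steady 6 hours (6, 6, 6).
2008-11-12 21:00 + 6 h = 2008-11-13 03:00.

2008-11-13 03:00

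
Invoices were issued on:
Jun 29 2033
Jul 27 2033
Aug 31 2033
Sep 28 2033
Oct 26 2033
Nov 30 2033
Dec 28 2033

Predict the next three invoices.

These are Wednesdays with 28, 35, 28, 28, 35, 28-day gaps.
Each is the final Wednesday of its month — Jun 29 2033 is past the 28th, so '4th Wednesday' doesn't fit.
Last Wednesday of January 2034: Jan 25 2034.
Last Wednesday of February 2034: Feb 22 2034.
Last Wednesday of March 2034: Mar 29 2034.

Jan 25 2034, Feb 22 2034, Mar 29 2034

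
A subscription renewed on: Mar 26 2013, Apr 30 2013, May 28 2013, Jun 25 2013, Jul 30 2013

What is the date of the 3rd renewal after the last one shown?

Oct 29 2013

Every date is a Tuesday; gaps 35, 28, 28, 35 days.
Each is the last Tuesday of its month (at least one falls on the 29th or later, ruling out '4th Tuesday').
Last Tuesday of August 2013: Aug 27 2013.
Last Tuesday of September 2013: Sep 24 2013.
Last Tuesday of October 2013: Oct 29 2013.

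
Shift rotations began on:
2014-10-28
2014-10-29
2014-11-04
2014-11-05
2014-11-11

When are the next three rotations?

Gaps: 1, 6, 1, 6 days — not constant, but cyclic with period 2.
The events fall on every Tuesday and Wednesday.
Next Wednesday: 2014-11-12.
The following Tuesday is 2014-11-18.
The following Wednesday is 2014-11-19.

2014-11-12, 2014-11-18, 2014-11-19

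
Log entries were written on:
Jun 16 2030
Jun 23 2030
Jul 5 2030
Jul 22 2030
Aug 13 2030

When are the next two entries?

The spacing grows by 5 each time: 7, 12, 17, 22 days.
Next gap: 27 days. Aug 13 2030 + 27 days = Sep 9 2030.
Next gap: 32 days. Sep 9 2030 + 32 days = Oct 11 2030.

Sep 9 2030, Oct 11 2030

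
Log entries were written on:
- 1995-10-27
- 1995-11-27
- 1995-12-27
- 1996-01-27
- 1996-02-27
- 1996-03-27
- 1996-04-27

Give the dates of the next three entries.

The day-of-month is always 27 (31, 30, 31, 31, 29, 31 days between events).
So this recurs on the 27th of each month.
May 1996: 1996-05-27.
June 1996: 1996-06-27.
July 1996: 1996-07-27.

1996-05-27, 1996-06-27, 1996-07-27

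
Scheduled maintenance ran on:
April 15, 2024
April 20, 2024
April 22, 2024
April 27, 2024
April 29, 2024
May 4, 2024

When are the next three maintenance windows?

Gaps: 5, 2, 5, 2, 5 days — not constant, but cyclic with period 2.
The events fall on every Monday and Saturday.
Next Monday: May 6, 2024.
The following Saturday is May 11, 2024.
The following Monday is May 13, 2024.

May 6, 2024; May 11, 2024; May 13, 2024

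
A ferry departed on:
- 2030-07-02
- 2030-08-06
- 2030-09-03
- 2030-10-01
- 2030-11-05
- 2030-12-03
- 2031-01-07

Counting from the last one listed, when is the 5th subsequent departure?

2031-06-03

Gaps: 35, 28, 28, 35, 28, 35 days — a mix of 28 and 35. Every date is a Tuesday.
Each is the 1st Tuesday of its month.
1st Tuesday of February 2031: 2031-02-04.
March 2031 — 1st Tuesday is 2031-03-04.
1st Tuesday of April 2031: 2031-04-01.
1st Tuesday of May 2031: 2031-05-06.
1st Tuesday of June 2031: 2031-06-03.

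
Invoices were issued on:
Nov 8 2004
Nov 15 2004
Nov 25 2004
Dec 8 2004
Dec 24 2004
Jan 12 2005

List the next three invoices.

The spacing grows by 3 each time: 7, 10, 13, 16, 19 days.
Next gap: 22 days. Jan 12 2005 + 22 days = Feb 3 2005.
Next gap: 25 days. Feb 3 2005 + 25 days = Feb 28 2005.
Next gap: 28 days. Feb 28 2005 + 28 days = Mar 28 2005.

Feb 3 2005, Feb 28 2005, Mar 28 2005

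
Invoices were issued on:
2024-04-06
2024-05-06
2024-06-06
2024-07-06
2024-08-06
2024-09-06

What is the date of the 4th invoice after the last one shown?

The day-of-month is always 6 (30, 31, 30, 31, 31 days between events).
So this recurs on the 6th of each month.
October 2024: 2024-10-06.
Next: November 2024 → 2024-11-06.
December 2024: 2024-12-06.
Next: January 2025 → 2025-01-06.

2025-01-06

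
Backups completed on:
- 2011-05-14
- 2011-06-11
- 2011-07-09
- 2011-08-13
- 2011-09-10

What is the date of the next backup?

2011-10-08

All dates are Saturdays, 28, 28, 35, 28 days apart.
Specifically, the 2nd Saturday of each month.
October 2011 — 2nd Saturday is 2011-10-08.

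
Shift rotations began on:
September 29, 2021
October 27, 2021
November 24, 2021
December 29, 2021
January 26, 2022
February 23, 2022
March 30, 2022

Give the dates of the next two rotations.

All Wednesdays; the gaps (28, 28, 35, 28, 28, 35) vary with month length.
This is the last Wednesday of each month.
April 2022 ends with Wednesday April 27, 2022.
May 2022 ends with Wednesday May 25, 2022.

April 27, 2022; May 25, 2022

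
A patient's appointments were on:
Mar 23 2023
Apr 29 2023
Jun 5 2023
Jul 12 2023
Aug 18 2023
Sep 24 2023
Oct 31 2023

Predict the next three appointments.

Dec 7 2023, Jan 13 2024, Feb 19 2024

Gaps between consecutive events: 37, 37, 37, 37, 37, 37 days — a constant 37-day interval.
Oct 31 2023 + 37 days = Dec 7 2023.
Dec 7 2023 + 37 days = Jan 13 2024.
Jan 13 2024 + 37 days = Feb 19 2024.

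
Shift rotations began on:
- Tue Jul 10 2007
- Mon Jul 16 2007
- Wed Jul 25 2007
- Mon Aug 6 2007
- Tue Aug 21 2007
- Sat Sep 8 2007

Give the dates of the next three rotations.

Gaps: 6, 9, 12, 15, 18 days — each gap is 3 larger than the previous one.
Next gap: 21 days. Sat Sep 8 2007 + 21 days = Sat Sep 29 2007.
Next gap: 24 days. Sat Sep 29 2007 + 24 days = Tue Oct 23 2007.
Next gap: 27 days. Tue Oct 23 2007 + 27 days = Mon Nov 19 2007.

Sat Sep 29 2007, Tue Oct 23 2007, Mon Nov 19 2007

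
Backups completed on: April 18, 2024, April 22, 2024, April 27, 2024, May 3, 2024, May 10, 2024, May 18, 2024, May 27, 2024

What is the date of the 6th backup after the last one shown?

August 10, 2024

Gaps: 4, 5, 6, 7, 8, 9 days — each gap is 1 larger than the previous one.
Next gap: 10 days. May 27, 2024 + 10 days = June 6, 2024.
Next gap: 11 days. June 6, 2024 + 11 days = June 17, 2024.
Next gap: 12 days. June 17, 2024 + 12 days = June 29, 2024.
Next gap: 13 days. June 29, 2024 + 13 days = July 12, 2024.
Next gap: 14 days. July 12, 2024 + 14 days = July 26, 2024.
Next gap: 15 days. July 26, 2024 + 15 days = August 10, 2024.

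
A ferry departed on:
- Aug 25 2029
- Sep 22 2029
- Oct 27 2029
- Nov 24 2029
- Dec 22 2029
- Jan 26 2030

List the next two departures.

All dates are Saturdays, 28, 35, 28, 28, 35 days apart.
Specifically, the 4th Saturday of each month.
4th Saturday of February 2030: Feb 23 2030.
March 2030 — 4th Saturday is Mar 23 2030.

Feb 23 2030, Mar 23 2030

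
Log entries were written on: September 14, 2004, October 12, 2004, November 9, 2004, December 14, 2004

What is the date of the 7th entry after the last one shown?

These are Tuesdays at 28- or 35-day spacing (28, 28, 35).
The pattern: 2nd Tuesday of the month.
January 2005 — 2nd Tuesday is January 11, 2005.
February 2005 — 2nd Tuesday is February 8, 2005.
March 2005 — 2nd Tuesday is March 8, 2005.
2nd Tuesday of April 2005: April 12, 2005.
2nd Tuesday of May 2005: May 10, 2005.
2nd Tuesday of June 2005: June 14, 2005.
July 2005 — 2nd Tuesday is July 12, 2005.

July 12, 2005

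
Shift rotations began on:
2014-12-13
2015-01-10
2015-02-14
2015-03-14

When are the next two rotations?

2015-04-11, 2015-05-09

Gaps: 28, 35, 28 days — a mix of 28 and 35. Every date is a Saturday.
Each is the 2nd Saturday of its month.
2nd Saturday of April 2015: 2015-04-11.
May 2015 — 2nd Saturday is 2015-05-09.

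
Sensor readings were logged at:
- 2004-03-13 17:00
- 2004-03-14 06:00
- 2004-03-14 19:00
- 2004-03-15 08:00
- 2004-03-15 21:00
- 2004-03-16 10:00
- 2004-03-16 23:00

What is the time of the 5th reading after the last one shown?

The interval is a steady 13 hours (13, 13, 13, 13, 13, 13).
2004-03-16 23:00 + 13 h = 2004-03-17 12:00.
2004-03-17 12:00 + 13 h = 2004-03-18 01:00.
2004-03-18 01:00 + 13 h = 2004-03-18 14:00.
2004-03-18 14:00 + 13 h = 2004-03-19 03:00.
2004-03-19 03:00 + 13 h = 2004-03-19 16:00.

2004-03-19 16:00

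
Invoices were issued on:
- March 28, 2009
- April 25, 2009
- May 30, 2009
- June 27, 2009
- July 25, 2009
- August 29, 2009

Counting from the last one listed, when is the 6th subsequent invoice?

All Saturdays; the gaps (28, 35, 28, 28, 35) vary with month length.
This is the last Saturday of each month.
September 2009 ends with Saturday September 26, 2009.
October 2009 ends with Saturday October 31, 2009.
November 2009 ends with Saturday November 28, 2009.
December 2009 ends with Saturday December 26, 2009.
January 2010 ends with Saturday January 30, 2010.
February 2010 ends with Saturday February 27, 2010.

February 27, 2010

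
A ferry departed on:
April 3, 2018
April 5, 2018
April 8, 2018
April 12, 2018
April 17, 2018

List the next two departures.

April 23, 2018; April 30, 2018

The spacing grows by 1 each time: 2, 3, 4, 5 days.
Next gap: 6 days. April 17, 2018 + 6 days = April 23, 2018.
Next gap: 7 days. April 23, 2018 + 7 days = April 30, 2018.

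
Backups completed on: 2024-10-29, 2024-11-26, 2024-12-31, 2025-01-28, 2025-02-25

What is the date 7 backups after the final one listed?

2025-09-30

These are Tuesdays with 28, 35, 28, 28-day gaps.
Each is the final Tuesday of its month — 2024-10-29 is past the 28th, so '4th Tuesday' doesn't fit.
March 2025 ends with Tuesday 2025-03-25.
April 2025 ends with Tuesday 2025-04-29.
May 2025 ends with Tuesday 2025-05-27.
Last Tuesday of June 2025: 2025-06-24.
Last Tuesday of July 2025: 2025-07-29.
August 2025 ends with Tuesday 2025-08-26.
September 2025 ends with Tuesday 2025-09-30.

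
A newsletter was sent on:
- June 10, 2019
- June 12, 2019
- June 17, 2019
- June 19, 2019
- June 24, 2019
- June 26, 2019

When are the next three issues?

July 1, 2019; July 3, 2019; July 8, 2019

Gaps: 2, 5, 2, 5, 2 days — not constant, but cyclic with period 2.
The events fall on every Monday and Wednesday.
The following Monday is July 1, 2019.
Next Wednesday: July 3, 2019.
Next Monday: July 8, 2019.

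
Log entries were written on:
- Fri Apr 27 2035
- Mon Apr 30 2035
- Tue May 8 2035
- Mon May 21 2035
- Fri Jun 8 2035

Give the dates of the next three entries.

The spacing grows by 5 each time: 3, 8, 13, 18 days.
Next gap: 23 days. Fri Jun 8 2035 + 23 days = Sun Jul 1 2035.
Next gap: 28 days. Sun Jul 1 2035 + 28 days = Sun Jul 29 2035.
Next gap: 33 days. Sun Jul 29 2035 + 33 days = Fri Aug 31 2035.

Sun Jul 1 2035, Sun Jul 29 2035, Fri Aug 31 2035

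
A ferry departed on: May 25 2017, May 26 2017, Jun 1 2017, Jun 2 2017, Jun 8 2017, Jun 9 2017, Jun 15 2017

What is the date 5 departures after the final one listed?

Every event lands on a Thursday or Friday (gaps cycle 1, 6, 1, 6, 1, 6).
So the schedule is: every Thursday and Friday.
Next Friday: Jun 16 2017.
The following Thursday is Jun 22 2017.
The following Friday is Jun 23 2017.
Next Thursday: Jun 29 2017.
The following Friday is Jun 30 2017.

Jun 30 2017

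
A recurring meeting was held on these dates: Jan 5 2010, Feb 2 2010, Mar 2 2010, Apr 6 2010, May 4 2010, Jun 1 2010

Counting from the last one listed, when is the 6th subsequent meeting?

Dec 7 2010

All dates are Tuesdays, 28, 28, 35, 28, 28 days apart.
Specifically, the 1st Tuesday of each month.
July 2010 — 1st Tuesday is Jul 6 2010.
1st Tuesday of August 2010: Aug 3 2010.
1st Tuesday of September 2010: Sep 7 2010.
1st Tuesday of October 2010: Oct 5 2010.
November 2010 — 1st Tuesday is Nov 2 2010.
December 2010 — 1st Tuesday is Dec 7 2010.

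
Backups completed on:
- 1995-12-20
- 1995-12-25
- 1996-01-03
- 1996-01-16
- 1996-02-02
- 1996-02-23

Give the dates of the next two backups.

1996-03-19, 1996-04-17

The spacing grows by 4 each time: 5, 9, 13, 17, 21 days.
Next gap: 25 days. 1996-02-23 + 25 days = 1996-03-19.
Next gap: 29 days. 1996-03-19 + 29 days = 1996-04-17.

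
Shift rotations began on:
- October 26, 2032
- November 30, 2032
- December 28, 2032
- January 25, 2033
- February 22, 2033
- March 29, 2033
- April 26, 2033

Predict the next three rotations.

May 31, 2033; June 28, 2033; July 26, 2033

These are Tuesdays with 35, 28, 28, 28, 35, 28-day gaps.
Each is the final Tuesday of its month — November 30, 2032 is past the 28th, so '4th Tuesday' doesn't fit.
May 2033 ends with Tuesday May 31, 2033.
Last Tuesday of June 2033: June 28, 2033.
July 2033 ends with Tuesday July 26, 2033.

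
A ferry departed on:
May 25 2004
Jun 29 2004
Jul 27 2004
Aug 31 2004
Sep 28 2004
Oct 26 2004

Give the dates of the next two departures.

All Tuesdays; the gaps (35, 28, 35, 28, 28) vary with month length.
This is the last Tuesday of each month.
Last Tuesday of November 2004: Nov 30 2004.
Last Tuesday of December 2004: Dec 28 2004.

Nov 30 2004, Dec 28 2004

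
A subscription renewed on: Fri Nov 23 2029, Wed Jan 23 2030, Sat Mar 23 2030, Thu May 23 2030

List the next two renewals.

The day-of-month is always 23 (61, 59, 61 days between events).
So this recurs on the 23rd of every 2 months.
July 2030: Tue Jul 23 2030.
Next: September 2030 → Mon Sep 23 2030.

Tue Jul 23 2030, Mon Sep 23 2030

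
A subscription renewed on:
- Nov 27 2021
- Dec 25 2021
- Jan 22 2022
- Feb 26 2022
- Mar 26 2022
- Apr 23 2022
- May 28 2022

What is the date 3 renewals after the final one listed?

Aug 27 2022

All dates are Saturdays, 28, 28, 35, 28, 28, 35 days apart.
Specifically, the 4th Saturday of each month.
4th Saturday of June 2022: Jun 25 2022.
July 2022 — 4th Saturday is Jul 23 2022.
August 2022 — 4th Saturday is Aug 27 2022.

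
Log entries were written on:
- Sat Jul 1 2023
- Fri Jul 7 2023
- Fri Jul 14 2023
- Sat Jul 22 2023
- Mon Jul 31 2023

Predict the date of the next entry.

Thu Aug 10 2023

Gaps: 6, 7, 8, 9 days — each gap is 1 larger than the previous one.
Next gap: 10 days. Mon Jul 31 2023 + 10 days = Thu Aug 10 2023.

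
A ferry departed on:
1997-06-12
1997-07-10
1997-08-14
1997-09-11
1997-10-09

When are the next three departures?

These are Thursdays at 28- or 35-day spacing (28, 35, 28, 28).
The pattern: 2nd Thursday of the month.
November 1997 — 2nd Thursday is 1997-11-13.
2nd Thursday of December 1997: 1997-12-11.
2nd Thursday of January 1998: 1998-01-08.

1997-11-13, 1997-12-11, 1998-01-08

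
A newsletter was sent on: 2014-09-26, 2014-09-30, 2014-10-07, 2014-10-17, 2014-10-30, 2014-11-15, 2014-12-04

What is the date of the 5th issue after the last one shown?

2015-04-23

Intervals are 4, 7, 10, 13, 16, 19 days — an arithmetic progression with common difference 3.
Next gap: 22 days. 2014-12-04 + 22 days = 2014-12-26.
Next gap: 25 days. 2014-12-26 + 25 days = 2015-01-20.
Next gap: 28 days. 2015-01-20 + 28 days = 2015-02-17.
Next gap: 31 days. 2015-02-17 + 31 days = 2015-03-20.
Next gap: 34 days. 2015-03-20 + 34 days = 2015-04-23.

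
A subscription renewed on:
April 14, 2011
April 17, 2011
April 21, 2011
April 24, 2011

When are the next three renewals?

April 28, 2011; May 1, 2011; May 5, 2011

Gaps: 3, 4, 3 days — not constant, but cyclic with period 2.
The events fall on every Thursday and Sunday.
Next Thursday: April 28, 2011.
Next Sunday: May 1, 2011.
The following Thursday is May 5, 2011.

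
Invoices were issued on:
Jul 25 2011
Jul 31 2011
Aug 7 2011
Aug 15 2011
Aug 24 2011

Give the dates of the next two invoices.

Sep 3 2011, Sep 14 2011

Intervals are 6, 7, 8, 9 days — an arithmetic progression with common difference 1.
Next gap: 10 days. Aug 24 2011 + 10 days = Sep 3 2011.
Next gap: 11 days. Sep 3 2011 + 11 days = Sep 14 2011.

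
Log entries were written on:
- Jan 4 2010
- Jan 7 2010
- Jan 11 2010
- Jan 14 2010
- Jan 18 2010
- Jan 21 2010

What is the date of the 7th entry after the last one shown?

Feb 15 2010

Every event lands on a Monday or Thursday (gaps cycle 3, 4, 3, 4, 3).
So the schedule is: every Monday and Thursday.
Next Monday: Jan 25 2010.
Next Thursday: Jan 28 2010.
Next Monday: Feb 1 2010.
Next Thursday: Feb 4 2010.
Next Monday: Feb 8 2010.
Next Thursday: Feb 11 2010.
Next Monday: Feb 15 2010.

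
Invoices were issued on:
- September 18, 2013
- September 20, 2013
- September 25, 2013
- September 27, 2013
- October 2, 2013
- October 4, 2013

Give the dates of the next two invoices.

Gaps: 2, 5, 2, 5, 2 days — not constant, but cyclic with period 2.
The events fall on every Wednesday and Friday.
The following Wednesday is October 9, 2013.
The following Friday is October 11, 2013.

October 9, 2013; October 11, 2013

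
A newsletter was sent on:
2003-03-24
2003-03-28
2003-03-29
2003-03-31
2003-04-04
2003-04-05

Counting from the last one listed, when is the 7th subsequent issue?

2003-04-21

Every event lands on a Monday or Friday or Saturday (gaps cycle 4, 1, 2, 4, 1).
So the schedule is: every Monday, Friday and Saturday.
The following Monday is 2003-04-07.
Next Friday: 2003-04-11.
The following Saturday is 2003-04-12.
Next Monday: 2003-04-14.
The following Friday is 2003-04-18.
The following Saturday is 2003-04-19.
The following Monday is 2003-04-21.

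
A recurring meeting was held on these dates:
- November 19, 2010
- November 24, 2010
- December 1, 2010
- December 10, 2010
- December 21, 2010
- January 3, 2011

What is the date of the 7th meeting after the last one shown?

May 30, 2011

The spacing grows by 2 each time: 5, 7, 9, 11, 13 days.
Next gap: 15 days. January 3, 2011 + 15 days = January 18, 2011.
Next gap: 17 days. January 18, 2011 + 17 days = February 4, 2011.
Next gap: 19 days. February 4, 2011 + 19 days = February 23, 2011.
Next gap: 21 days. February 23, 2011 + 21 days = March 16, 2011.
Next gap: 23 days. March 16, 2011 + 23 days = April 8, 2011.
Next gap: 25 days. April 8, 2011 + 25 days = May 3, 2011.
Next gap: 27 days. May 3, 2011 + 27 days = May 30, 2011.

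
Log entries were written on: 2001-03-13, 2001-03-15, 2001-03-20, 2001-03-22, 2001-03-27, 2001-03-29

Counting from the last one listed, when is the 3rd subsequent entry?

2001-04-10

Gaps: 2, 5, 2, 5, 2 days — not constant, but cyclic with period 2.
The events fall on every Tuesday and Thursday.
The following Tuesday is 2001-04-03.
Next Thursday: 2001-04-05.
The following Tuesday is 2001-04-10.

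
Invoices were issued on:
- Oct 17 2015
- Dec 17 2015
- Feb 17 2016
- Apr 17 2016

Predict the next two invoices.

Jun 17 2016, Aug 17 2016

The day-of-month is always 17 (61, 62, 60 days between events).
So this recurs on the 17th of every 2 months.
Next: June 2016 → Jun 17 2016.
Next: August 2016 → Aug 17 2016.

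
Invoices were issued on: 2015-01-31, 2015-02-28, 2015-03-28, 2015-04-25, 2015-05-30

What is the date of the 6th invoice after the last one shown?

All Saturdays; the gaps (28, 28, 28, 35) vary with month length.
This is the last Saturday of each month.
Last Saturday of June 2015: 2015-06-27.
Last Saturday of July 2015: 2015-07-25.
August 2015 ends with Saturday 2015-08-29.
Last Saturday of September 2015: 2015-09-26.
Last Saturday of October 2015: 2015-10-31.
Last Saturday of November 2015: 2015-11-28.

2015-11-28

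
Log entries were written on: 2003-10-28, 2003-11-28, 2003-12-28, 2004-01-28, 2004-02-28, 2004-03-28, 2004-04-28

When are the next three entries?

The day-of-month is always 28 (31, 30, 31, 31, 29, 31 days between events).
So this recurs on the 28th of each month.
Next: May 2004 → 2004-05-28.
Next: June 2004 → 2004-06-28.
July 2004: 2004-07-28.

2004-05-28, 2004-06-28, 2004-07-28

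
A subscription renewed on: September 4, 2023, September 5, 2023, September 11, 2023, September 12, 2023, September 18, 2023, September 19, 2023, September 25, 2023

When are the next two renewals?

September 26, 2023; October 2, 2023

Every event lands on a Monday or Tuesday (gaps cycle 1, 6, 1, 6, 1, 6).
So the schedule is: every Monday and Tuesday.
The following Tuesday is September 26, 2023.
Next Monday: October 2, 2023.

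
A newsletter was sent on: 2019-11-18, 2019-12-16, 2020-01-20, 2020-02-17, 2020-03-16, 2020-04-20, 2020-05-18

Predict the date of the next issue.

All dates are Mondays, 28, 35, 28, 28, 35, 28 days apart.
Specifically, the 3rd Monday of each month.
June 2020 — 3rd Monday is 2020-06-15.

2020-06-15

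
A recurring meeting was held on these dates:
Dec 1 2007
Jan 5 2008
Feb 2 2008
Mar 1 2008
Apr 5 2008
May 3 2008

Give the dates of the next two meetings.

Jun 7 2008, Jul 5 2008

All dates are Saturdays, 35, 28, 28, 35, 28 days apart.
Specifically, the 1st Saturday of each month.
June 2008 — 1st Saturday is Jun 7 2008.
July 2008 — 1st Saturday is Jul 5 2008.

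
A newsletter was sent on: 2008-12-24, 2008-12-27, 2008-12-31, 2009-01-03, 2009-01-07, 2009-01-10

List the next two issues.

Gaps: 3, 4, 3, 4, 3 days — not constant, but cyclic with period 2.
The events fall on every Wednesday and Saturday.
Next Wednesday: 2009-01-14.
Next Saturday: 2009-01-17.

2009-01-14, 2009-01-17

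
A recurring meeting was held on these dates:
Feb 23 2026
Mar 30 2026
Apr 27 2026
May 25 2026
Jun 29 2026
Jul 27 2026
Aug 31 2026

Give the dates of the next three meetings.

Sep 28 2026, Oct 26 2026, Nov 30 2026

Every date is a Monday; gaps 35, 28, 28, 35, 28, 35 days.
Each is the last Monday of its month (at least one falls on the 29th or later, ruling out '4th Monday').
September 2026 ends with Monday Sep 28 2026.
Last Monday of October 2026: Oct 26 2026.
November 2026 ends with Monday Nov 30 2026.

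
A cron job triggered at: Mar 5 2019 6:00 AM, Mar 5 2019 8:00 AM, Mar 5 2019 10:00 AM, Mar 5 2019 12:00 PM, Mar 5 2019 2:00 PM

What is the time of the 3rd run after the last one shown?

Spacing: 2, 2, 2, 2 h — constant 2 h.
Mar 5 2019 2:00 PM + 2 h = Mar 5 2019 4:00 PM.
Mar 5 2019 4:00 PM + 2 h = Mar 5 2019 6:00 PM.
Mar 5 2019 6:00 PM + 2 h = Mar 5 2019 8:00 PM.

Mar 5 2019 8:00 PM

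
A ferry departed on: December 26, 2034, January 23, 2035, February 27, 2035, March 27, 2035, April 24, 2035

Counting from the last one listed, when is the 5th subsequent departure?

September 25, 2035

Gaps: 28, 35, 28, 28 days — a mix of 28 and 35. Every date is a Tuesday.
Each is the 4th Tuesday of its month.
4th Tuesday of May 2035: May 22, 2035.
4th Tuesday of June 2035: June 26, 2035.
4th Tuesday of July 2035: July 24, 2035.
August 2035 — 4th Tuesday is August 28, 2035.
4th Tuesday of September 2035: September 25, 2035.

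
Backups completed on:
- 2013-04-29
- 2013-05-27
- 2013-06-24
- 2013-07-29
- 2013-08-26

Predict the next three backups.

Every date is a Monday; gaps 28, 28, 35, 28 days.
Each is the last Monday of its month (at least one falls on the 29th or later, ruling out '4th Monday').
September 2013 ends with Monday 2013-09-30.
Last Monday of October 2013: 2013-10-28.
November 2013 ends with Monday 2013-11-25.

2013-09-30, 2013-10-28, 2013-11-25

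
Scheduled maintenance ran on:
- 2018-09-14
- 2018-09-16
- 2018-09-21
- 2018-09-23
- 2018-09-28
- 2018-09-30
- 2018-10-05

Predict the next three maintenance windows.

Every event lands on a Friday or Sunday (gaps cycle 2, 5, 2, 5, 2, 5).
So the schedule is: every Friday and Sunday.
The following Sunday is 2018-10-07.
The following Friday is 2018-10-12.
Next Sunday: 2018-10-14.

2018-10-07, 2018-10-12, 2018-10-14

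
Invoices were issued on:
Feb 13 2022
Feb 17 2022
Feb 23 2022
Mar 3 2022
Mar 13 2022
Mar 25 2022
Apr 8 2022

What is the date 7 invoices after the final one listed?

Sep 9 2022

Gaps: 4, 6, 8, 10, 12, 14 days — each gap is 2 larger than the previous one.
Next gap: 16 days. Apr 8 2022 + 16 days = Apr 24 2022.
Next gap: 18 days. Apr 24 2022 + 18 days = May 12 2022.
Next gap: 20 days. May 12 2022 + 20 days = Jun 1 2022.
Next gap: 22 days. Jun 1 2022 + 22 days = Jun 23 2022.
Next gap: 24 days. Jun 23 2022 + 24 days = Jul 17 2022.
Next gap: 26 days. Jul 17 2022 + 26 days = Aug 12 2022.
Next gap: 28 days. Aug 12 2022 + 28 days = Sep 9 2022.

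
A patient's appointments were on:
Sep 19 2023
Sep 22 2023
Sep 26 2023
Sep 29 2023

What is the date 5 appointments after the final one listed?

Gaps: 3, 4, 3 days — not constant, but cyclic with period 2.
The events fall on every Tuesday and Friday.
Next Tuesday: Oct 3 2023.
Next Friday: Oct 6 2023.
The following Tuesday is Oct 10 2023.
Next Friday: Oct 13 2023.
Next Tuesday: Oct 17 2023.

Oct 17 2023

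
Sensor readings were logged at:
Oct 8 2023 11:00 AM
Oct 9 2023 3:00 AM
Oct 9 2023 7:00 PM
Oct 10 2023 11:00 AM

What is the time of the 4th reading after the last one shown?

Spacing: 16, 16, 16 h — constant 16 h.
Oct 10 2023 11:00 AM + 16 h = Oct 11 2023 3:00 AM.
Oct 11 2023 3:00 AM + 16 h = Oct 11 2023 7:00 PM.
Oct 11 2023 7:00 PM + 16 h = Oct 12 2023 11:00 AM.
Oct 12 2023 11:00 AM + 16 h = Oct 13 2023 3:00 AM.

Oct 13 2023 3:00 AM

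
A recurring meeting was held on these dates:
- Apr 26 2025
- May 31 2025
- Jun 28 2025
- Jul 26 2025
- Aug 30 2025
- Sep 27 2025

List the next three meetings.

All Saturdays; the gaps (35, 28, 28, 35, 28) vary with month length.
This is the last Saturday of each month.
Last Saturday of October 2025: Oct 25 2025.
November 2025 ends with Saturday Nov 29 2025.
Last Saturday of December 2025: Dec 27 2025.

Oct 25 2025, Nov 29 2025, Dec 27 2025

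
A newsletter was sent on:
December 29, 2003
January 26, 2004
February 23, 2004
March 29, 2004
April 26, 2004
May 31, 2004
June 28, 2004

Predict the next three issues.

All Mondays; the gaps (28, 28, 35, 28, 35, 28) vary with month length.
This is the last Monday of each month.
Last Monday of July 2004: July 26, 2004.
Last Monday of August 2004: August 30, 2004.
September 2004 ends with Monday September 27, 2004.

July 26, 2004; August 30, 2004; September 27, 2004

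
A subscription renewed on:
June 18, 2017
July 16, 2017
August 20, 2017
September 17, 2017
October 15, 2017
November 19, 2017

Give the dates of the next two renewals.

Gaps: 28, 35, 28, 28, 35 days — a mix of 28 and 35. Every date is a Sunday.
Each is the 3rd Sunday of its month.
December 2017 — 3rd Sunday is December 17, 2017.
3rd Sunday of January 2018: January 21, 2018.

December 17, 2017; January 21, 2018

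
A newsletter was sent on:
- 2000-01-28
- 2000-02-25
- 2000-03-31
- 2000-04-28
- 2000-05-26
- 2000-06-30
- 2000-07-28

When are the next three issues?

All Fridays; the gaps (28, 35, 28, 28, 35, 28) vary with month length.
This is the last Friday of each month.
August 2000 ends with Friday 2000-08-25.
September 2000 ends with Friday 2000-09-29.
October 2000 ends with Friday 2000-10-27.

2000-08-25, 2000-09-29, 2000-10-27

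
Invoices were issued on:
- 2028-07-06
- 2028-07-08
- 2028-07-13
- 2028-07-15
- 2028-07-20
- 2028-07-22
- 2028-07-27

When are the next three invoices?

The gap pattern 2, 5, 2, 5, 2, 5 repeats every 2 events.
These are the Thursdays and Saturdays of each week.
The following Saturday is 2028-07-29.
Next Thursday: 2028-08-03.
The following Saturday is 2028-08-05.

2028-07-29, 2028-08-03, 2028-08-05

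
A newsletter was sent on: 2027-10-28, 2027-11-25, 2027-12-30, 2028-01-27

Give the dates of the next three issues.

These are Thursdays with 28, 35, 28-day gaps.
Each is the final Thursday of its month — 2027-12-30 is past the 28th, so '4th Thursday' doesn't fit.
February 2028 ends with Thursday 2028-02-24.
Last Thursday of March 2028: 2028-03-30.
Last Thursday of April 2028: 2028-04-27.

2028-02-24, 2028-03-30, 2028-04-27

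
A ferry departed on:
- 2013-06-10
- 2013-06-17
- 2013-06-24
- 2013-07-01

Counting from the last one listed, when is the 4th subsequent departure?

2013-07-29

The spacing is 7, 7, 7 days — always 7 days.
2013-07-01 + 7 days = 2013-07-08.
2013-07-08 + 7 days = 2013-07-15.
2013-07-15 + 7 days = 2013-07-22.
2013-07-22 + 7 days = 2013-07-29.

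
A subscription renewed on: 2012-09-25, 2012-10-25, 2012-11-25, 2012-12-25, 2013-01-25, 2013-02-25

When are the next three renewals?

The day-of-month is always 25 (30, 31, 30, 31, 31 days between events).
So this recurs on the 25th of each month.
March 2013: 2013-03-25.
April 2013: 2013-04-25.
May 2013: 2013-05-25.

2013-03-25, 2013-04-25, 2013-05-25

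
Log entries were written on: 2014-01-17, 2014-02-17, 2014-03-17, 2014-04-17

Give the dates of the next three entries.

The day-of-month is always 17 (31, 28, 31 days between events).
So this recurs on the 17th of each month.
May 2014: 2014-05-17.
Next: June 2014 → 2014-06-17.
Next: July 2014 → 2014-07-17.

2014-05-17, 2014-06-17, 2014-07-17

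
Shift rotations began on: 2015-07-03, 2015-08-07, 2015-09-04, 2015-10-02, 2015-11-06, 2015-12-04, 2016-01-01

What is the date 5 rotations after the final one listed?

These are Fridays at 28- or 35-day spacing (35, 28, 28, 35, 28, 28).
The pattern: 1st Friday of the month.
February 2016 — 1st Friday is 2016-02-05.
March 2016 — 1st Friday is 2016-03-04.
1st Friday of April 2016: 2016-04-01.
May 2016 — 1st Friday is 2016-05-06.
June 2016 — 1st Friday is 2016-06-03.

2016-06-03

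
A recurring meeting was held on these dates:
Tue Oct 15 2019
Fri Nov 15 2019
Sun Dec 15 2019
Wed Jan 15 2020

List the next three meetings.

Sat Feb 15 2020, Sun Mar 15 2020, Wed Apr 15 2020

The day-of-month is always 15 (31, 30, 31 days between events).
So this recurs on the 15th of each month.
February 2020: Sat Feb 15 2020.
March 2020: Sun Mar 15 2020.
April 2020: Wed Apr 15 2020.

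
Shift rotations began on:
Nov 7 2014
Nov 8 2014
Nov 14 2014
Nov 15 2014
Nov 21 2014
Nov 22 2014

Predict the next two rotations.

Nov 28 2014, Nov 29 2014

The gap pattern 1, 6, 1, 6, 1 repeats every 2 events.
These are the Fridays and Saturdays of each week.
The following Friday is Nov 28 2014.
The following Saturday is Nov 29 2014.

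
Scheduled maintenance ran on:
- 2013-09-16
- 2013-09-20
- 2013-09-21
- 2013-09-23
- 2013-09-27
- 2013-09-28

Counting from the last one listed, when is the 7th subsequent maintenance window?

The gap pattern 4, 1, 2, 4, 1 repeats every 3 events.
These are the Mondays, Fridays and Saturdays of each week.
The following Monday is 2013-09-30.
Next Friday: 2013-10-04.
Next Saturday: 2013-10-05.
The following Monday is 2013-10-07.
Next Friday: 2013-10-11.
The following Saturday is 2013-10-12.
Next Monday: 2013-10-14.

2013-10-14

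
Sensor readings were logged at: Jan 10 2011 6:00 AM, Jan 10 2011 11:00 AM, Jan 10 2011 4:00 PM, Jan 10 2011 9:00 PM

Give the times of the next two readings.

Jan 11 2011 2:00 AM, Jan 11 2011 7:00 AM

The interval is a steady 5 hours (5, 5, 5).
Jan 10 2011 9:00 PM + 5 h = Jan 11 2011 2:00 AM.
Jan 11 2011 2:00 AM + 5 h = Jan 11 2011 7:00 AM.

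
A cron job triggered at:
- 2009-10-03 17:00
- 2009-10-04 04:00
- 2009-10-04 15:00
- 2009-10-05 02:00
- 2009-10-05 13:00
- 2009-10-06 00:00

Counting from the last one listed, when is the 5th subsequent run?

2009-10-08 07:00

The interval is a steady 11 hours (11, 11, 11, 11, 11).
2009-10-06 00:00 + 11 h = 2009-10-06 11:00.
2009-10-06 11:00 + 11 h = 2009-10-06 22:00.
2009-10-06 22:00 + 11 h = 2009-10-07 09:00.
2009-10-07 09:00 + 11 h = 2009-10-07 20:00.
2009-10-07 20:00 + 11 h = 2009-10-08 07:00.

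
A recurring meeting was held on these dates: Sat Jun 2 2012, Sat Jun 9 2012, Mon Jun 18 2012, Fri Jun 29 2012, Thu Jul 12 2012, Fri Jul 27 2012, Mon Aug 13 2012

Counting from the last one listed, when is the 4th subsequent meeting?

Intervals are 7, 9, 11, 13, 15, 17 days — an arithmetic progression with common difference 2.
Next gap: 19 days. Mon Aug 13 2012 + 19 days = Sat Sep 1 2012.
Next gap: 21 days. Sat Sep 1 2012 + 21 days = Sat Sep 22 2012.
Next gap: 23 days. Sat Sep 22 2012 + 23 days = Mon Oct 15 2012.
Next gap: 25 days. Mon Oct 15 2012 + 25 days = Fri Nov 9 2012.

Fri Nov 9 2012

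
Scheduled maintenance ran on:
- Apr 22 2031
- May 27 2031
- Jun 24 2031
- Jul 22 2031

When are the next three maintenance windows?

Gaps: 35, 28, 28 days — a mix of 28 and 35. Every date is a Tuesday.
Each is the 4th Tuesday of its month.
August 2031 — 4th Tuesday is Aug 26 2031.
4th Tuesday of September 2031: Sep 23 2031.
October 2031 — 4th Tuesday is Oct 28 2031.

Aug 26 2031, Sep 23 2031, Oct 28 2031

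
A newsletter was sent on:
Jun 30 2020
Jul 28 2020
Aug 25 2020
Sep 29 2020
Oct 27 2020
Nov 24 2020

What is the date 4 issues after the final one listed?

Every date is a Tuesday; gaps 28, 28, 35, 28, 28 days.
Each is the last Tuesday of its month (at least one falls on the 29th or later, ruling out '4th Tuesday').
Last Tuesday of December 2020: Dec 29 2020.
Last Tuesday of January 2021: Jan 26 2021.
Last Tuesday of February 2021: Feb 23 2021.
Last Tuesday of March 2021: Mar 30 2021.

Mar 30 2021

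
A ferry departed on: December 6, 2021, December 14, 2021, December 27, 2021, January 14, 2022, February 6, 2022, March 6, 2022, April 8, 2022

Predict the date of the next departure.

May 16, 2022

Gaps: 8, 13, 18, 23, 28, 33 days — each gap is 5 larger than the previous one.
Next gap: 38 days. April 8, 2022 + 38 days = May 16, 2022.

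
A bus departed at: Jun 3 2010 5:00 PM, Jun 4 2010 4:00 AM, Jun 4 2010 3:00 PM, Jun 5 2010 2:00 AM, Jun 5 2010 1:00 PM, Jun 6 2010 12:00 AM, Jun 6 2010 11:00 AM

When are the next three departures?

The interval is a steady 11 hours (11, 11, 11, 11, 11, 11).
Jun 6 2010 11:00 AM + 11 h = Jun 6 2010 10:00 PM.
Jun 6 2010 10:00 PM + 11 h = Jun 7 2010 9:00 AM.
Jun 7 2010 9:00 AM + 11 h = Jun 7 2010 8:00 PM.

Jun 6 2010 10:00 PM, Jun 7 2010 9:00 AM, Jun 7 2010 8:00 PM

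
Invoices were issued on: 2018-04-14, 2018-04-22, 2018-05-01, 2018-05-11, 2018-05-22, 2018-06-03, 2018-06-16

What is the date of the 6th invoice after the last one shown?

Intervals are 8, 9, 10, 11, 12, 13 days — an arithmetic progression with common difference 1.
Next gap: 14 days. 2018-06-16 + 14 days = 2018-06-30.
Next gap: 15 days. 2018-06-30 + 15 days = 2018-07-15.
Next gap: 16 days. 2018-07-15 + 16 days = 2018-07-31.
Next gap: 17 days. 2018-07-31 + 17 days = 2018-08-17.
Next gap: 18 days. 2018-08-17 + 18 days = 2018-09-04.
Next gap: 19 days. 2018-09-04 + 19 days = 2018-09-23.

2018-09-23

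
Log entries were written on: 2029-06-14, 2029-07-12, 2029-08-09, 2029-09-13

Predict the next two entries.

Gaps: 28, 28, 35 days — a mix of 28 and 35. Every date is a Thursday.
Each is the 2nd Thursday of its month.
October 2029 — 2nd Thursday is 2029-10-11.
2nd Thursday of November 2029: 2029-11-08.

2029-10-11, 2029-11-08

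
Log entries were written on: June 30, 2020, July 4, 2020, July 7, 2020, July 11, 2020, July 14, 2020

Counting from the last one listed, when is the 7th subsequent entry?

Gaps: 4, 3, 4, 3 days — not constant, but cyclic with period 2.
The events fall on every Tuesday and Saturday.
Next Saturday: July 18, 2020.
The following Tuesday is July 21, 2020.
Next Saturday: July 25, 2020.
Next Tuesday: July 28, 2020.
The following Saturday is August 1, 2020.
The following Tuesday is August 4, 2020.
Next Saturday: August 8, 2020.

August 8, 2020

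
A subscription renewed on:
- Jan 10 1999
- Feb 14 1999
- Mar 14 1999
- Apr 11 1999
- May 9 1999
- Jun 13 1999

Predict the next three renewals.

Jul 11 1999, Aug 8 1999, Sep 12 1999

Gaps: 35, 28, 28, 28, 35 days — a mix of 28 and 35. Every date is a Sunday.
Each is the 2nd Sunday of its month.
2nd Sunday of July 1999: Jul 11 1999.
August 1999 — 2nd Sunday is Aug 8 1999.
2nd Sunday of September 1999: Sep 12 1999.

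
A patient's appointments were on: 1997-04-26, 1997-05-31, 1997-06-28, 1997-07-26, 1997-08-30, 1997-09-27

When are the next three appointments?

Every date is a Saturday; gaps 35, 28, 28, 35, 28 days.
Each is the last Saturday of its month (at least one falls on the 29th or later, ruling out '4th Saturday').
October 1997 ends with Saturday 1997-10-25.
Last Saturday of November 1997: 1997-11-29.
Last Saturday of December 1997: 1997-12-27.

1997-10-25, 1997-11-29, 1997-12-27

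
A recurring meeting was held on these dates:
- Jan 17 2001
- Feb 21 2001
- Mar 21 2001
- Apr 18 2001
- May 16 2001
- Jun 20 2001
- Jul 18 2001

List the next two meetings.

Gaps: 35, 28, 28, 28, 35, 28 days — a mix of 28 and 35. Every date is a Wednesday.
Each is the 3rd Wednesday of its month.
August 2001 — 3rd Wednesday is Aug 15 2001.
September 2001 — 3rd Wednesday is Sep 19 2001.

Aug 15 2001, Sep 19 2001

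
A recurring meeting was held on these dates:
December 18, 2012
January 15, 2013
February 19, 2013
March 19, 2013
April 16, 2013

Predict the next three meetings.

May 21, 2013; June 18, 2013; July 16, 2013

All dates are Tuesdays, 28, 35, 28, 28 days apart.
Specifically, the 3rd Tuesday of each month.
3rd Tuesday of May 2013: May 21, 2013.
3rd Tuesday of June 2013: June 18, 2013.
July 2013 — 3rd Tuesday is July 16, 2013.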